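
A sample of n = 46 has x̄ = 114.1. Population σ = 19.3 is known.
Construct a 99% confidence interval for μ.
(106.77, 121.43)

z-interval (σ known):
z* = 2.576 for 99% confidence

Margin of error = z* · σ/√n = 2.576 · 19.3/√46 = 7.33

CI: (114.1 - 7.33, 114.1 + 7.33) = (106.77, 121.43)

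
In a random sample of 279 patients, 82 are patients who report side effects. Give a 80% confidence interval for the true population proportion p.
(0.259, 0.329)

Proportion CI:
p̂ = 82/279 = 0.29391
SE = √(p̂(1-p̂)/n) = √(0.29391 · 0.70609 / 279) = 0.02727

z* = 1.282
Margin = z* · SE = 1.282 · 0.02727 = 0.0350

CI: 0.29391 ± 0.0350 = (0.259, 0.329)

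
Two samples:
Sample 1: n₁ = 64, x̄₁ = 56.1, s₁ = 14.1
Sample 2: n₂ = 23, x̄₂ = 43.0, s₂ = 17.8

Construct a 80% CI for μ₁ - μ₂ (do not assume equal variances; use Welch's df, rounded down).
(7.72, 18.48)

Difference: x̄₁ - x̄₂ = 13.10
SE = √(s₁²/n₁ + s₂²/n₂) = √(14.1²/64 + 17.8²/23) = 4.1088
df = 32.46 → 32 (Welch–Satterthwaite, rounded down)
t* = 1.309

CI: 13.10 ± 1.309 · 4.1088 = 13.10 ± 5.38 = (7.72, 18.48)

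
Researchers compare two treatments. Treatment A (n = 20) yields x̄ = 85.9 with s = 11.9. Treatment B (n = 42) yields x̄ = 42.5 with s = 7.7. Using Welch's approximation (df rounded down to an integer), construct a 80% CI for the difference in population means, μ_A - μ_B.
(39.57, 47.23)

Difference: x̄₁ - x̄₂ = 43.40
SE = √(s₁²/n₁ + s₂²/n₂) = √(11.9²/20 + 7.7²/42) = 2.9141
df = 26.84 → 26 (Welch–Satterthwaite, rounded down)
t* = 1.315

CI: 43.40 ± 1.315 · 2.9141 = 43.40 ± 3.83 = (39.57, 47.23)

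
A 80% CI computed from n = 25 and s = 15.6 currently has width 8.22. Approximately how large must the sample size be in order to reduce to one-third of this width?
n ≈ 225

CI width ∝ 1/√n
To reduce width by factor 3, need √n to grow by 3 → need 3² = 9 times as many samples.

Current: n = 25, width = 8.22
New: n = 225, width ≈ 2.67

Width reduced by factor of 8.22/2.67 = 3.08.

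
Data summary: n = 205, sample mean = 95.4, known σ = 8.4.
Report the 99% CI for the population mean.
(93.89, 96.91)

z-interval (σ known):
z* = 2.576 for 99% confidence

Margin of error = z* · σ/√n = 2.576 · 8.4/√205 = 1.51

CI: (95.4 - 1.51, 95.4 + 1.51) = (93.89, 96.91)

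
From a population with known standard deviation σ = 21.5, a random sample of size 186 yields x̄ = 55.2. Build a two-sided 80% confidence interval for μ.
(53.18, 57.22)

z-interval (σ known):
z* = 1.282 for 80% confidence

Margin of error = z* · σ/√n = 1.282 · 21.5/√186 = 2.02

CI: (55.2 - 2.02, 55.2 + 2.02) = (53.18, 57.22)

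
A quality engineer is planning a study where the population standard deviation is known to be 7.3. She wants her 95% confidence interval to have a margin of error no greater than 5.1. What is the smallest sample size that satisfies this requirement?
n ≥ 8

For margin E ≤ 5.1:
n ≥ (z* · σ / E)²
n ≥ (1.960 · 7.3 / 5.1)²
n ≥ 7.87

Minimum n = 8 (rounding up)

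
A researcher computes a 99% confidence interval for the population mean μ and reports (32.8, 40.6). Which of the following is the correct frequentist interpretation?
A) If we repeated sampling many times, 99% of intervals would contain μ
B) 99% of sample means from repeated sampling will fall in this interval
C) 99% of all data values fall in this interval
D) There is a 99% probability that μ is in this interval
A

A) Correct — this is the frequentist long-run coverage interpretation.
B) Wrong — coverage applies to intervals containing μ, not to future x̄ values.
C) Wrong — a CI is about the parameter μ, not individual data values.
D) Wrong — μ is fixed; the randomness lives in the interval, not in μ.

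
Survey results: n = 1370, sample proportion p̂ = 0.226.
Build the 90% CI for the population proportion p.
(0.207, 0.245)

Proportion CI:
SE = √(p̂(1-p̂)/n) = √(0.226 · 0.774 / 1370) = 0.01130

z* = 1.645
Margin = z* · SE = 1.645 · 0.01130 = 0.0186

CI: 0.226 ± 0.0186 = (0.207, 0.245)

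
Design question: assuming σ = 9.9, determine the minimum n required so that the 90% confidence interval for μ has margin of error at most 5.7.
n ≥ 9

For margin E ≤ 5.7:
n ≥ (z* · σ / E)²
n ≥ (1.645 · 9.9 / 5.7)²
n ≥ 8.16

Minimum n = 9 (rounding up)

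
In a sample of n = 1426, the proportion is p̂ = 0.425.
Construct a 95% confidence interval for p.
(0.399, 0.451)

Proportion CI:
SE = √(p̂(1-p̂)/n) = √(0.425 · 0.575 / 1426) = 0.01309

z* = 1.960
Margin = z* · SE = 1.960 · 0.01309 = 0.0257

CI: 0.425 ± 0.0257 = (0.399, 0.451)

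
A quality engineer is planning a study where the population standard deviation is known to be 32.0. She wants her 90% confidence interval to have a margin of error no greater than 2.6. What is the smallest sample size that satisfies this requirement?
n ≥ 410

For margin E ≤ 2.6:
n ≥ (z* · σ / E)²
n ≥ (1.645 · 32.0 / 2.6)²
n ≥ 409.91

Minimum n = 410 (rounding up)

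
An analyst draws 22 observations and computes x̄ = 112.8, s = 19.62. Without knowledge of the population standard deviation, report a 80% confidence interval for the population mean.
(107.27, 118.33)

t-interval (σ unknown):
df = n - 1 = 21
t* = 1.323 for 80% confidence

Margin of error = t* · s/√n = 1.323 · 19.62/√22 = 5.53

CI: (107.27, 118.33)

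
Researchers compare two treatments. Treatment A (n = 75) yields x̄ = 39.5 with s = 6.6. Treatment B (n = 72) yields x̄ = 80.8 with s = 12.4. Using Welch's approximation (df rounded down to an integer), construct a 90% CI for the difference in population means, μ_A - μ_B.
(-44.03, -38.57)

Difference: x̄₁ - x̄₂ = -41.30
SE = √(s₁²/n₁ + s₂²/n₂) = √(6.6²/75 + 12.4²/72) = 1.6481
df = 107.26 → 107 (Welch–Satterthwaite, rounded down)
t* = 1.659

CI: -41.30 ± 1.659 · 1.6481 = -41.30 ± 2.73 = (-44.03, -38.57)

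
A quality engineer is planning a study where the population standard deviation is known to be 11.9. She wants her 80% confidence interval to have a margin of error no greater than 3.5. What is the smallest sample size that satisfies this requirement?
n ≥ 19

For margin E ≤ 3.5:
n ≥ (z* · σ / E)²
n ≥ (1.282 · 11.9 / 3.5)²
n ≥ 19.00

Minimum n = 19 (rounding up)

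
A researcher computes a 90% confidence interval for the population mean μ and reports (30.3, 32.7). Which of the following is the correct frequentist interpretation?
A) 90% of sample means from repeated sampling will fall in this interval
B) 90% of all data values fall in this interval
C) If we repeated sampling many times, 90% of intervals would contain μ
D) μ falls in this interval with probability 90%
C

A) Wrong — coverage applies to intervals containing μ, not to future x̄ values.
B) Wrong — a CI is about the parameter μ, not individual data values.
C) Correct — this is the frequentist long-run coverage interpretation.
D) Wrong — μ is fixed; the randomness lives in the interval, not in μ.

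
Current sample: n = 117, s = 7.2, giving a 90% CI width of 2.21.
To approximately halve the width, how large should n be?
n ≈ 468

CI width ∝ 1/√n
To reduce width by factor 2, need √n to grow by 2 → need 2² = 4 times as many samples.

Current: n = 117, width = 2.21
New: n = 468, width ≈ 1.10

Width reduced by factor of 2.21/1.10 = 2.01.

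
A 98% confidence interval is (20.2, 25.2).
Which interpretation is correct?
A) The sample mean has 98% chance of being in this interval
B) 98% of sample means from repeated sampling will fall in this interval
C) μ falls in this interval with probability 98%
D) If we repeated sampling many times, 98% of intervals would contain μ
D

A) Wrong — x̄ is observed and sits in the interval by construction.
B) Wrong — coverage applies to intervals containing μ, not to future x̄ values.
C) Wrong — μ is fixed; the randomness lives in the interval, not in μ.
D) Correct — this is the frequentist long-run coverage interpretation.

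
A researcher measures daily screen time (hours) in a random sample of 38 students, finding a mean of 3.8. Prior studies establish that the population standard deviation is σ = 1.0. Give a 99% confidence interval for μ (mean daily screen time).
(3.38, 4.22)

z-interval (σ known):
z* = 2.576 for 99% confidence

Margin of error = z* · σ/√n = 2.576 · 1.0/√38 = 0.42

CI: (3.8 - 0.42, 3.8 + 0.42) = (3.38, 4.22)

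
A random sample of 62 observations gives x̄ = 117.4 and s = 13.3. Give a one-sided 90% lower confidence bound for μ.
μ ≥ 115.21

Lower bound (one-sided):
t* = 1.296 (one-sided for 90%)
Lower bound = x̄ - t* · s/√n = 117.4 - 1.296 · 13.3/√62 = 115.21

We are 90% confident that μ ≥ 115.21.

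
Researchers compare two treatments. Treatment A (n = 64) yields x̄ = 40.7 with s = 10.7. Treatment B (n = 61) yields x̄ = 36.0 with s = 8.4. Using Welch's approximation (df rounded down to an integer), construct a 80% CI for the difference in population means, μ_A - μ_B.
(2.49, 6.91)

Difference: x̄₁ - x̄₂ = 4.70
SE = √(s₁²/n₁ + s₂²/n₂) = √(10.7²/64 + 8.4²/61) = 1.7163
df = 118.70 → 118 (Welch–Satterthwaite, rounded down)
t* = 1.289

CI: 4.70 ± 1.289 · 1.7163 = 4.70 ± 2.21 = (2.49, 6.91)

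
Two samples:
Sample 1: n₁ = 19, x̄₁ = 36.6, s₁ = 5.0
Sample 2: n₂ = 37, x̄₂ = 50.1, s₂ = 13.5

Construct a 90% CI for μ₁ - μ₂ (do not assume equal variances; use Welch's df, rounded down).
(-17.69, -9.31)

Difference: x̄₁ - x̄₂ = -13.50
SE = √(s₁²/n₁ + s₂²/n₂) = √(5.0²/19 + 13.5²/37) = 2.4983
df = 50.58 → 50 (Welch–Satterthwaite, rounded down)
t* = 1.676

CI: -13.50 ± 1.676 · 2.4983 = -13.50 ± 4.19 = (-17.69, -9.31)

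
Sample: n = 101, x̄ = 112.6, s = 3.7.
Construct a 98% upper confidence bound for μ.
μ ≤ 113.37

Upper bound (one-sided):
t* = 2.081 (one-sided for 98%)
Upper bound = x̄ + t* · s/√n = 112.6 + 2.081 · 3.7/√101 = 113.37

We are 98% confident that μ ≤ 113.37.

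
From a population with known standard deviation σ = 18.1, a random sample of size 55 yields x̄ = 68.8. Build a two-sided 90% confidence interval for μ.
(64.79, 72.81)

z-interval (σ known):
z* = 1.645 for 90% confidence

Margin of error = z* · σ/√n = 1.645 · 18.1/√55 = 4.01

CI: (68.8 - 4.01, 68.8 + 4.01) = (64.79, 72.81)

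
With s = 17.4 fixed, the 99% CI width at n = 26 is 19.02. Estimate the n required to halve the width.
n ≈ 104

CI width ∝ 1/√n
To reduce width by factor 2, need √n to grow by 2 → need 2² = 4 times as many samples.

Current: n = 26, width = 19.02
New: n = 104, width ≈ 8.95

Width reduced by factor of 19.02/8.95 = 2.13.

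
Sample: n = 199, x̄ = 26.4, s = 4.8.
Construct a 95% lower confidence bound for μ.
μ ≥ 25.84

Lower bound (one-sided):
t* = 1.653 (one-sided for 95%)
Lower bound = x̄ - t* · s/√n = 26.4 - 1.653 · 4.8/√199 = 25.84

We are 95% confident that μ ≥ 25.84.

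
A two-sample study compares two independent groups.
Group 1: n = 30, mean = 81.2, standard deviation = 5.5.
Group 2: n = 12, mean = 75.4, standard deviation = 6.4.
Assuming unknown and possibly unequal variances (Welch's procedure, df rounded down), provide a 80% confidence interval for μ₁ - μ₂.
(3.00, 8.60)

Difference: x̄₁ - x̄₂ = 5.80
SE = √(s₁²/n₁ + s₂²/n₂) = √(5.5²/30 + 6.4²/12) = 2.1028
df = 17.87 → 17 (Welch–Satterthwaite, rounded down)
t* = 1.333

CI: 5.80 ± 1.333 · 2.1028 = 5.80 ± 2.80 = (3.00, 8.60)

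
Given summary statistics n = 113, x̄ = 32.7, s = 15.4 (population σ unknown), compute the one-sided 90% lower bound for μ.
μ ≥ 30.83

Lower bound (one-sided):
t* = 1.289 (one-sided for 90%)
Lower bound = x̄ - t* · s/√n = 32.7 - 1.289 · 15.4/√113 = 30.83

We are 90% confident that μ ≥ 30.83.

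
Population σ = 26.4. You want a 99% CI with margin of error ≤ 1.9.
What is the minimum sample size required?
n ≥ 1282

For margin E ≤ 1.9:
n ≥ (z* · σ / E)²
n ≥ (2.576 · 26.4 / 1.9)²
n ≥ 1281.13

Minimum n = 1282 (rounding up)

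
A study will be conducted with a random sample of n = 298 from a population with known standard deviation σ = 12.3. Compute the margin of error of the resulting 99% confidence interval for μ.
Margin of error = 1.84

Margin of error = z* · σ/√n
= 2.576 · 12.3/√298
= 2.576 · 12.3/17.2627
= 1.84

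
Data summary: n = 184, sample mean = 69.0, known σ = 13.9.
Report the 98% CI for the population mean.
(66.62, 71.38)

z-interval (σ known):
z* = 2.326 for 98% confidence

Margin of error = z* · σ/√n = 2.326 · 13.9/√184 = 2.38

CI: (69.0 - 2.38, 69.0 + 2.38) = (66.62, 71.38)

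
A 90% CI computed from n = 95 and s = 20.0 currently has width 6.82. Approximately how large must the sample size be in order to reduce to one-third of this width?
n ≈ 855

CI width ∝ 1/√n
To reduce width by factor 3, need √n to grow by 3 → need 3² = 9 times as many samples.

Current: n = 95, width = 6.82
New: n = 855, width ≈ 2.25

Width reduced by factor of 6.82/2.25 = 3.03.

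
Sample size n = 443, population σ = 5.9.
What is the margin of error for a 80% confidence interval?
Margin of error = 0.36

Margin of error = z* · σ/√n
= 1.282 · 5.9/√443
= 1.282 · 5.9/21.0476
= 0.36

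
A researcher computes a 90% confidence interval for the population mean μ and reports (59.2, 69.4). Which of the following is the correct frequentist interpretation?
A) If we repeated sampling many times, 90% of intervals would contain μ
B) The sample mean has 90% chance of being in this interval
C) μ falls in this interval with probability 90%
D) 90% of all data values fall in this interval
A

A) Correct — this is the frequentist long-run coverage interpretation.
B) Wrong — x̄ is observed and sits in the interval by construction.
C) Wrong — μ is fixed; the randomness lives in the interval, not in μ.
D) Wrong — a CI is about the parameter μ, not individual data values.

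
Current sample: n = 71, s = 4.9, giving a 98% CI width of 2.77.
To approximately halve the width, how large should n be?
n ≈ 284

CI width ∝ 1/√n
To reduce width by factor 2, need √n to grow by 2 → need 2² = 4 times as many samples.

Current: n = 71, width = 2.77
New: n = 284, width ≈ 1.36

Width reduced by factor of 2.77/1.36 = 2.04.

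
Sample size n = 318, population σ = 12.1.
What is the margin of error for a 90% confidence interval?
Margin of error = 1.12

Margin of error = z* · σ/√n
= 1.645 · 12.1/√318
= 1.645 · 12.1/17.8326
= 1.12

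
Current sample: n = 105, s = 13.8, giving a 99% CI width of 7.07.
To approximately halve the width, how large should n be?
n ≈ 420

CI width ∝ 1/√n
To reduce width by factor 2, need √n to grow by 2 → need 2² = 4 times as many samples.

Current: n = 105, width = 7.07
New: n = 420, width ≈ 3.49

Width reduced by factor of 7.07/3.49 = 2.03.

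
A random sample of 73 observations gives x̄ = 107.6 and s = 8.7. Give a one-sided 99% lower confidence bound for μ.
μ ≥ 105.18

Lower bound (one-sided):
t* = 2.379 (one-sided for 99%)
Lower bound = x̄ - t* · s/√n = 107.6 - 2.379 · 8.7/√73 = 105.18

We are 99% confident that μ ≥ 105.18.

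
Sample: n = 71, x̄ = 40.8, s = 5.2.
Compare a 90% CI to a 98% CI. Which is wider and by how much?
98% CI is wider by 0.88

df = 70
90% CI: t* = 1.667, (39.77, 41.83), width = 2 · t* · s/√n = 2.06
98% CI: t* = 2.381, (39.33, 42.27), width = 2 · t* · s/√n = 2.94

The 98% CI is wider by 2.94 - 2.06 = 0.88.
Higher confidence requires a wider interval.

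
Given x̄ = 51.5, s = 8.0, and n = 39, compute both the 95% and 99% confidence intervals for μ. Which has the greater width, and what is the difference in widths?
99% CI is wider by 1.76

df = 38
95% CI: t* = 2.024, (48.91, 54.09), width = 2 · t* · s/√n = 5.19
99% CI: t* = 2.712, (48.03, 54.97), width = 2 · t* · s/√n = 6.95

The 99% CI is wider by 6.95 - 5.19 = 1.76.
Higher confidence requires a wider interval.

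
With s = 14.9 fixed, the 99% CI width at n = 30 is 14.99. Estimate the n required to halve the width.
n ≈ 120

CI width ∝ 1/√n
To reduce width by factor 2, need √n to grow by 2 → need 2² = 4 times as many samples.

Current: n = 30, width = 14.99
New: n = 120, width ≈ 7.12

Width reduced by factor of 14.99/7.12 = 2.11.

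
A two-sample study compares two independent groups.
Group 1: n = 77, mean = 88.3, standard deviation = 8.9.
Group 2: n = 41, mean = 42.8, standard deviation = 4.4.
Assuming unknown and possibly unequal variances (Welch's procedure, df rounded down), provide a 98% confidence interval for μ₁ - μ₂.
(42.61, 48.39)

Difference: x̄₁ - x̄₂ = 45.50
SE = √(s₁²/n₁ + s₂²/n₂) = √(8.9²/77 + 4.4²/41) = 1.2251
df = 115.53 → 115 (Welch–Satterthwaite, rounded down)
t* = 2.359

CI: 45.50 ± 2.359 · 1.2251 = 45.50 ± 2.89 = (42.61, 48.39)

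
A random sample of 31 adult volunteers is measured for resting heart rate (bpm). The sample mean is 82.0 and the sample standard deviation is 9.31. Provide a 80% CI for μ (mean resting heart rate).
(79.81, 84.19)

t-interval (σ unknown):
df = n - 1 = 30
t* = 1.310 for 80% confidence

Margin of error = t* · s/√n = 1.310 · 9.31/√31 = 2.19

CI: (79.81, 84.19)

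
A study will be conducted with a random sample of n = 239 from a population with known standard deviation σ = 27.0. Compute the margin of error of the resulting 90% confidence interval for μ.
Margin of error = 2.87

Margin of error = z* · σ/√n
= 1.645 · 27.0/√239
= 1.645 · 27.0/15.4596
= 2.87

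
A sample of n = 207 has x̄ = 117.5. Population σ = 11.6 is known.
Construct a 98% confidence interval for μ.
(115.62, 119.38)

z-interval (σ known):
z* = 2.326 for 98% confidence

Margin of error = z* · σ/√n = 2.326 · 11.6/√207 = 1.88

CI: (117.5 - 1.88, 117.5 + 1.88) = (115.62, 119.38)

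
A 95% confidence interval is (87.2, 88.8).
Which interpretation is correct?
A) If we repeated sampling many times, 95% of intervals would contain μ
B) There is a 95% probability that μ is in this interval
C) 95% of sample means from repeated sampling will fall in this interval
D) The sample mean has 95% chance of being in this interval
A

A) Correct — this is the frequentist long-run coverage interpretation.
B) Wrong — μ is fixed; the randomness lives in the interval, not in μ.
C) Wrong — coverage applies to intervals containing μ, not to future x̄ values.
D) Wrong — x̄ is observed and sits in the interval by construction.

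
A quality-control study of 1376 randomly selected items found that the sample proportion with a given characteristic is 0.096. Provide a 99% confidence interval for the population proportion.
(0.076, 0.116)

Proportion CI:
SE = √(p̂(1-p̂)/n) = √(0.096 · 0.904 / 1376) = 0.00794

z* = 2.576
Margin = z* · SE = 2.576 · 0.00794 = 0.0205

CI: 0.096 ± 0.0205 = (0.076, 0.116)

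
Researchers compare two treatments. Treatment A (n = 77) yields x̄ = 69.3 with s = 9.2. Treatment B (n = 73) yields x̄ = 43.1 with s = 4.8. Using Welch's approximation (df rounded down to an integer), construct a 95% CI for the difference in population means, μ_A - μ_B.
(23.84, 28.56)

Difference: x̄₁ - x̄₂ = 26.20
SE = √(s₁²/n₁ + s₂²/n₂) = √(9.2²/77 + 4.8²/73) = 1.1895
df = 115.83 → 115 (Welch–Satterthwaite, rounded down)
t* = 1.981

CI: 26.20 ± 1.981 · 1.1895 = 26.20 ± 2.36 = (23.84, 28.56)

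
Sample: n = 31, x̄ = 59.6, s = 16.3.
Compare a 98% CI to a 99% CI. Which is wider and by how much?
99% CI is wider by 1.71

df = 30
98% CI: t* = 2.457, (52.41, 66.79), width = 2 · t* · s/√n = 14.39
99% CI: t* = 2.750, (51.55, 67.65), width = 2 · t* · s/√n = 16.10

The 99% CI is wider by 16.10 - 14.39 = 1.71.
Higher confidence requires a wider interval.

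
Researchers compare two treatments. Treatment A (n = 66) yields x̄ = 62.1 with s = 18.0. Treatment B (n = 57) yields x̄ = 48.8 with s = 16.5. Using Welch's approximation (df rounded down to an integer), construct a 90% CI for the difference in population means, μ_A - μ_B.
(8.14, 18.46)

Difference: x̄₁ - x̄₂ = 13.30
SE = √(s₁²/n₁ + s₂²/n₂) = √(18.0²/66 + 16.5²/57) = 3.1121
df = 120.55 → 120 (Welch–Satterthwaite, rounded down)
t* = 1.658

CI: 13.30 ± 1.658 · 3.1121 = 13.30 ± 5.16 = (8.14, 18.46)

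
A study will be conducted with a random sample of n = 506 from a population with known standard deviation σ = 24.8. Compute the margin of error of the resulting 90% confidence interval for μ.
Margin of error = 1.81

Margin of error = z* · σ/√n
= 1.645 · 24.8/√506
= 1.645 · 24.8/22.4944
= 1.81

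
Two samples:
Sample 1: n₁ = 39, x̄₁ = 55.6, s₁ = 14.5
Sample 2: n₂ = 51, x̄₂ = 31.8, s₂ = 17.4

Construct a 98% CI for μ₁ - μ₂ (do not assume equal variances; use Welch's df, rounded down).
(15.82, 31.78)

Difference: x̄₁ - x̄₂ = 23.80
SE = √(s₁²/n₁ + s₂²/n₂) = √(14.5²/39 + 17.4²/51) = 3.3656
df = 87.31 → 87 (Welch–Satterthwaite, rounded down)
t* = 2.370

CI: 23.80 ± 2.370 · 3.3656 = 23.80 ± 7.98 = (15.82, 31.78)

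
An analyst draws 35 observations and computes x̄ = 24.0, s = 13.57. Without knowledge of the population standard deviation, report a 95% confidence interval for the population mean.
(19.34, 28.66)

t-interval (σ unknown):
df = n - 1 = 34
t* = 2.032 for 95% confidence

Margin of error = t* · s/√n = 2.032 · 13.57/√35 = 4.66

CI: (19.34, 28.66)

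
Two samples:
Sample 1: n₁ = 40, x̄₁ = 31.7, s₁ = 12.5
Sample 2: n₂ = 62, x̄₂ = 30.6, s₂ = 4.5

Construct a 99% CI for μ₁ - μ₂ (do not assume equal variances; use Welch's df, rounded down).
(-4.43, 6.63)

Difference: x̄₁ - x̄₂ = 1.10
SE = √(s₁²/n₁ + s₂²/n₂) = √(12.5²/40 + 4.5²/62) = 2.0574
df = 45.59 → 45 (Welch–Satterthwaite, rounded down)
t* = 2.690

CI: 1.10 ± 2.690 · 2.0574 = 1.10 ± 5.53 = (-4.43, 6.63)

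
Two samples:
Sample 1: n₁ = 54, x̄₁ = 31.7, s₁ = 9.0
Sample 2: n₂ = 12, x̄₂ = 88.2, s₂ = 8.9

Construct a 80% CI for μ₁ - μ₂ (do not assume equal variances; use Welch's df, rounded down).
(-60.31, -52.69)

Difference: x̄₁ - x̄₂ = -56.50
SE = √(s₁²/n₁ + s₂²/n₂) = √(9.0²/54 + 8.9²/12) = 2.8462
df = 16.39 → 16 (Welch–Satterthwaite, rounded down)
t* = 1.337

CI: -56.50 ± 1.337 · 2.8462 = -56.50 ± 3.81 = (-60.31, -52.69)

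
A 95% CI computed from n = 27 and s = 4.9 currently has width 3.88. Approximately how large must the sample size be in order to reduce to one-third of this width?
n ≈ 243

CI width ∝ 1/√n
To reduce width by factor 3, need √n to grow by 3 → need 3² = 9 times as many samples.

Current: n = 27, width = 3.88
New: n = 243, width ≈ 1.24

Width reduced by factor of 3.88/1.24 = 3.13.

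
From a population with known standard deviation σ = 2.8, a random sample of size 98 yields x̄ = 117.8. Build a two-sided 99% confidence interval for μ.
(117.07, 118.53)

z-interval (σ known):
z* = 2.576 for 99% confidence

Margin of error = z* · σ/√n = 2.576 · 2.8/√98 = 0.73

CI: (117.8 - 0.73, 117.8 + 0.73) = (117.07, 118.53)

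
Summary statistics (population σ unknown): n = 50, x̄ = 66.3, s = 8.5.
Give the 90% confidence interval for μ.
(64.28, 68.32)

t-interval (σ unknown):
df = n - 1 = 49
t* = 1.677 for 90% confidence

Margin of error = t* · s/√n = 1.677 · 8.5/√50 = 2.02

CI: (64.28, 68.32)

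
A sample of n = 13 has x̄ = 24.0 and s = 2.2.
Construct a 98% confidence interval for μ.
(22.36, 25.64)

t-interval (σ unknown):
df = n - 1 = 12
t* = 2.681 for 98% confidence

Margin of error = t* · s/√n = 2.681 · 2.2/√13 = 1.64

CI: (22.36, 25.64)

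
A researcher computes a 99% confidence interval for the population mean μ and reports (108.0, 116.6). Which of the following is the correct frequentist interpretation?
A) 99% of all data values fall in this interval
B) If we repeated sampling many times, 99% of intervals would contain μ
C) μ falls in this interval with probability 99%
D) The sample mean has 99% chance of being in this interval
B

A) Wrong — a CI is about the parameter μ, not individual data values.
B) Correct — this is the frequentist long-run coverage interpretation.
C) Wrong — μ is fixed; the randomness lives in the interval, not in μ.
D) Wrong — x̄ is observed and sits in the interval by construction.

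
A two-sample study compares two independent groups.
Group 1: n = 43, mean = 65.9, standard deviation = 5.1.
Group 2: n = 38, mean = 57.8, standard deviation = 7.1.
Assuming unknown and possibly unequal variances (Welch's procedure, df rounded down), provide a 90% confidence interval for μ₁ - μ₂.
(5.78, 10.42)

Difference: x̄₁ - x̄₂ = 8.10
SE = √(s₁²/n₁ + s₂²/n₂) = √(5.1²/43 + 7.1²/38) = 1.3898
df = 66.29 → 66 (Welch–Satterthwaite, rounded down)
t* = 1.668

CI: 8.10 ± 1.668 · 1.3898 = 8.10 ± 2.32 = (5.78, 10.42)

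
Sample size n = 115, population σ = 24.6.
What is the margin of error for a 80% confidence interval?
Margin of error = 2.94

Margin of error = z* · σ/√n
= 1.282 · 24.6/√115
= 1.282 · 24.6/10.7238
= 2.94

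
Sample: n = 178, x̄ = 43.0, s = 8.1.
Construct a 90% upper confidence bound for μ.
μ ≤ 43.78

Upper bound (one-sided):
t* = 1.286 (one-sided for 90%)
Upper bound = x̄ + t* · s/√n = 43.0 + 1.286 · 8.1/√178 = 43.78

We are 90% confident that μ ≤ 43.78.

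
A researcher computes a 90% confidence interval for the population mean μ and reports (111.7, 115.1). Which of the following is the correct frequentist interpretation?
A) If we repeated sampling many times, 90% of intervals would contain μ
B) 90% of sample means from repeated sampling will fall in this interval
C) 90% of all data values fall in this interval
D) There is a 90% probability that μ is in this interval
A

A) Correct — this is the frequentist long-run coverage interpretation.
B) Wrong — coverage applies to intervals containing μ, not to future x̄ values.
C) Wrong — a CI is about the parameter μ, not individual data values.
D) Wrong — μ is fixed; the randomness lives in the interval, not in μ.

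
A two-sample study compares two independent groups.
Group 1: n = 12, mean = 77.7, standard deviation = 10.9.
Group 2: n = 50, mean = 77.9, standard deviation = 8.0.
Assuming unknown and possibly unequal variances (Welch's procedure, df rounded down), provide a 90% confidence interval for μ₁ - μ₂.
(-6.12, 5.72)

Difference: x̄₁ - x̄₂ = -0.20
SE = √(s₁²/n₁ + s₂²/n₂) = √(10.9²/12 + 8.0²/50) = 3.3438
df = 13.98 → 13 (Welch–Satterthwaite, rounded down)
t* = 1.771

CI: -0.20 ± 1.771 · 3.3438 = -0.20 ± 5.92 = (-6.12, 5.72)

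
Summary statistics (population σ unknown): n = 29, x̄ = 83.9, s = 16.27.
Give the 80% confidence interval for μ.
(79.93, 87.87)

t-interval (σ unknown):
df = n - 1 = 28
t* = 1.313 for 80% confidence

Margin of error = t* · s/√n = 1.313 · 16.27/√29 = 3.97

CI: (79.93, 87.87)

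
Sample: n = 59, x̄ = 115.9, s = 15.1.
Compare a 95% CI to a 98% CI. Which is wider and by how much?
98% CI is wider by 1.53

df = 58
95% CI: t* = 2.002, (111.96, 119.84), width = 2 · t* · s/√n = 7.87
98% CI: t* = 2.392, (111.20, 120.60), width = 2 · t* · s/√n = 9.40

The 98% CI is wider by 9.40 - 7.87 = 1.53.
Higher confidence requires a wider interval.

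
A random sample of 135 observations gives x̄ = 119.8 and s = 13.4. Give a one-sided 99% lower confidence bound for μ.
μ ≥ 117.09

Lower bound (one-sided):
t* = 2.354 (one-sided for 99%)
Lower bound = x̄ - t* · s/√n = 119.8 - 2.354 · 13.4/√135 = 117.09

We are 99% confident that μ ≥ 117.09.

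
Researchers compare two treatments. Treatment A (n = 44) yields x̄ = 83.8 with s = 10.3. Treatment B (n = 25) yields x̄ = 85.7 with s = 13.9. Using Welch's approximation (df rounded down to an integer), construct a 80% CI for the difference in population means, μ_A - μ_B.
(-6.05, 2.25)

Difference: x̄₁ - x̄₂ = -1.90
SE = √(s₁²/n₁ + s₂²/n₂) = √(10.3²/44 + 13.9²/25) = 3.1843
df = 39.18 → 39 (Welch–Satterthwaite, rounded down)
t* = 1.304

CI: -1.90 ± 1.304 · 3.1843 = -1.90 ± 4.15 = (-6.05, 2.25)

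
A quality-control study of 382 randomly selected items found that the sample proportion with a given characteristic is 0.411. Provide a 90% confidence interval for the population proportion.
(0.370, 0.452)

Proportion CI:
SE = √(p̂(1-p̂)/n) = √(0.411 · 0.589 / 382) = 0.02517

z* = 1.645
Margin = z* · SE = 1.645 · 0.02517 = 0.0414

CI: 0.411 ± 0.0414 = (0.370, 0.452)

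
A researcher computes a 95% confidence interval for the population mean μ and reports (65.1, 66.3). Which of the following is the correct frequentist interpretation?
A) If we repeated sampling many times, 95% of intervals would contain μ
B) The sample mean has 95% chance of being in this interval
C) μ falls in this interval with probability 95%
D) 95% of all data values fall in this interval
A

A) Correct — this is the frequentist long-run coverage interpretation.
B) Wrong — x̄ is observed and sits in the interval by construction.
C) Wrong — μ is fixed; the randomness lives in the interval, not in μ.
D) Wrong — a CI is about the parameter μ, not individual data values.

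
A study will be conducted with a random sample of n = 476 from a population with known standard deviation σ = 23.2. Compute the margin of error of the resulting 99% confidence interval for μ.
Margin of error = 2.74

Margin of error = z* · σ/√n
= 2.576 · 23.2/√476
= 2.576 · 23.2/21.8174
= 2.74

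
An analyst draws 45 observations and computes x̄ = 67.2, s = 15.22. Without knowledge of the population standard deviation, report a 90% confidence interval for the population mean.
(63.39, 71.01)

t-interval (σ unknown):
df = n - 1 = 44
t* = 1.680 for 90% confidence

Margin of error = t* · s/√n = 1.680 · 15.22/√45 = 3.81

CI: (63.39, 71.01)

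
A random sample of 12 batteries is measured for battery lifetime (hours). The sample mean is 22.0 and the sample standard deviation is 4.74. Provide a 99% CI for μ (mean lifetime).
(17.75, 26.25)

t-interval (σ unknown):
df = n - 1 = 11
t* = 3.106 for 99% confidence

Margin of error = t* · s/√n = 3.106 · 4.74/√12 = 4.25

CI: (17.75, 26.25)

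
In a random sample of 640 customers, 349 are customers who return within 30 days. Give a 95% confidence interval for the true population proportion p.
(0.507, 0.584)

Proportion CI:
p̂ = 349/640 = 0.54531
SE = √(p̂(1-p̂)/n) = √(0.54531 · 0.45469 / 640) = 0.01968

z* = 1.960
Margin = z* · SE = 1.960 · 0.01968 = 0.0386

CI: 0.54531 ± 0.0386 = (0.507, 0.584)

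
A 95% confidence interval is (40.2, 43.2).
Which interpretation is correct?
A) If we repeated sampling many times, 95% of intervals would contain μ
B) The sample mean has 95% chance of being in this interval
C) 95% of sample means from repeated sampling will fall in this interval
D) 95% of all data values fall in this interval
A

A) Correct — this is the frequentist long-run coverage interpretation.
B) Wrong — x̄ is observed and sits in the interval by construction.
C) Wrong — coverage applies to intervals containing μ, not to future x̄ values.
D) Wrong — a CI is about the parameter μ, not individual data values.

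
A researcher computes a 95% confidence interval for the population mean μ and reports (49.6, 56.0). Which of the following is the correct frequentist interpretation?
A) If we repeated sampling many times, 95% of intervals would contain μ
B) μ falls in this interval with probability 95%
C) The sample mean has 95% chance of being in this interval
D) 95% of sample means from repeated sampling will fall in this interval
A

A) Correct — this is the frequentist long-run coverage interpretation.
B) Wrong — μ is fixed; the randomness lives in the interval, not in μ.
C) Wrong — x̄ is observed and sits in the interval by construction.
D) Wrong — coverage applies to intervals containing μ, not to future x̄ values.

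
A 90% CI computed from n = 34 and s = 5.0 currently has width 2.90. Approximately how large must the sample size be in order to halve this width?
n ≈ 136

CI width ∝ 1/√n
To reduce width by factor 2, need √n to grow by 2 → need 2² = 4 times as many samples.

Current: n = 34, width = 2.90
New: n = 136, width ≈ 1.42

Width reduced by factor of 2.90/1.42 = 2.04.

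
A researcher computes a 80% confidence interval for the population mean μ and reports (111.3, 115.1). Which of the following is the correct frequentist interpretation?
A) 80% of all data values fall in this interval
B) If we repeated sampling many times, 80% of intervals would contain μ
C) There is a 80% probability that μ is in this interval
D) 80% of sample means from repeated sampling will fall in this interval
B

A) Wrong — a CI is about the parameter μ, not individual data values.
B) Correct — this is the frequentist long-run coverage interpretation.
C) Wrong — μ is fixed; the randomness lives in the interval, not in μ.
D) Wrong — coverage applies to intervals containing μ, not to future x̄ values.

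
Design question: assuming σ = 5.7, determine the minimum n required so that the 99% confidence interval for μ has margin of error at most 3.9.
n ≥ 15

For margin E ≤ 3.9:
n ≥ (z* · σ / E)²
n ≥ (2.576 · 5.7 / 3.9)²
n ≥ 14.17

Minimum n = 15 (rounding up)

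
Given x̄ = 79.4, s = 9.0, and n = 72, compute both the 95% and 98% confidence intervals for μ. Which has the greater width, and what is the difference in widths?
98% CI is wider by 0.82

df = 71
95% CI: t* = 1.994, (77.29, 81.51), width = 2 · t* · s/√n = 4.23
98% CI: t* = 2.380, (76.88, 81.92), width = 2 · t* · s/√n = 5.05

The 98% CI is wider by 5.05 - 4.23 = 0.82.
Higher confidence requires a wider interval.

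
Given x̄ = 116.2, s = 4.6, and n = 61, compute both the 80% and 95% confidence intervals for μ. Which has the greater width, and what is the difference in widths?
95% CI is wider by 0.83

df = 60
80% CI: t* = 1.296, (115.44, 116.96), width = 2 · t* · s/√n = 1.53
95% CI: t* = 2.000, (115.02, 117.38), width = 2 · t* · s/√n = 2.36

The 95% CI is wider by 2.36 - 1.53 = 0.83.
Higher confidence requires a wider interval.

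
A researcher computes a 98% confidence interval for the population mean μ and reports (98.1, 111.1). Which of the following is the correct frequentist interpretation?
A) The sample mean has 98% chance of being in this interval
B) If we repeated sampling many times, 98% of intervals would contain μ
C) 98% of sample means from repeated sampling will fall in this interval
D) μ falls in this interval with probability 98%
B

A) Wrong — x̄ is observed and sits in the interval by construction.
B) Correct — this is the frequentist long-run coverage interpretation.
C) Wrong — coverage applies to intervals containing μ, not to future x̄ values.
D) Wrong — μ is fixed; the randomness lives in the interval, not in μ.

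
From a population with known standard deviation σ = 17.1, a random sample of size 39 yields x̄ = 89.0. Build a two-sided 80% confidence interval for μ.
(85.49, 92.51)

z-interval (σ known):
z* = 1.282 for 80% confidence

Margin of error = z* · σ/√n = 1.282 · 17.1/√39 = 3.51

CI: (89.0 - 3.51, 89.0 + 3.51) = (85.49, 92.51)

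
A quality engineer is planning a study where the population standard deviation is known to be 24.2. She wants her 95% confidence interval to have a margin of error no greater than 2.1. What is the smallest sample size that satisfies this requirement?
n ≥ 511

For margin E ≤ 2.1:
n ≥ (z* · σ / E)²
n ≥ (1.960 · 24.2 / 2.1)²
n ≥ 510.16

Minimum n = 511 (rounding up)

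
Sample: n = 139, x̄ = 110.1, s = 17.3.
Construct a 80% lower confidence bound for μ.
μ ≥ 108.86

Lower bound (one-sided):
t* = 0.844 (one-sided for 80%)
Lower bound = x̄ - t* · s/√n = 110.1 - 0.844 · 17.3/√139 = 108.86

We are 80% confident that μ ≥ 108.86.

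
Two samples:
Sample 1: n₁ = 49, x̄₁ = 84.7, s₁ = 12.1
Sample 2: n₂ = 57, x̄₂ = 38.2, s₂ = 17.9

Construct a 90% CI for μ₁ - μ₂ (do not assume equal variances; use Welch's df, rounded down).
(41.63, 51.37)

Difference: x̄₁ - x̄₂ = 46.50
SE = √(s₁²/n₁ + s₂²/n₂) = √(12.1²/49 + 17.9²/57) = 2.9341
df = 98.79 → 98 (Welch–Satterthwaite, rounded down)
t* = 1.661

CI: 46.50 ± 1.661 · 2.9341 = 46.50 ± 4.87 = (41.63, 51.37)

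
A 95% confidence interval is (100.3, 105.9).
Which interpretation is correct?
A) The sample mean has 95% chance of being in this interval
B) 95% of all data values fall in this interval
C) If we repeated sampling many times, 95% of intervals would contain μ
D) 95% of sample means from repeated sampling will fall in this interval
C

A) Wrong — x̄ is observed and sits in the interval by construction.
B) Wrong — a CI is about the parameter μ, not individual data values.
C) Correct — this is the frequentist long-run coverage interpretation.
D) Wrong — coverage applies to intervals containing μ, not to future x̄ values.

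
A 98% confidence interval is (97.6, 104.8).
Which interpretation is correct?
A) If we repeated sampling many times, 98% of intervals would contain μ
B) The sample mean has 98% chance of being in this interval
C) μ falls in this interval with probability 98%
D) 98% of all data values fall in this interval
A

A) Correct — this is the frequentist long-run coverage interpretation.
B) Wrong — x̄ is observed and sits in the interval by construction.
C) Wrong — μ is fixed; the randomness lives in the interval, not in μ.
D) Wrong — a CI is about the parameter μ, not individual data values.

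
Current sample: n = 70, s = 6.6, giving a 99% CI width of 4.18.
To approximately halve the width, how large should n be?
n ≈ 280

CI width ∝ 1/√n
To reduce width by factor 2, need √n to grow by 2 → need 2² = 4 times as many samples.

Current: n = 70, width = 4.18
New: n = 280, width ≈ 2.05

Width reduced by factor of 4.18/2.05 = 2.04.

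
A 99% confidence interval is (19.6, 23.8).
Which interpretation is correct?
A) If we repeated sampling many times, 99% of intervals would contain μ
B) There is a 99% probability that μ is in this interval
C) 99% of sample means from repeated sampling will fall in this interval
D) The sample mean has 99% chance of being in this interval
A

A) Correct — this is the frequentist long-run coverage interpretation.
B) Wrong — μ is fixed; the randomness lives in the interval, not in μ.
C) Wrong — coverage applies to intervals containing μ, not to future x̄ values.
D) Wrong — x̄ is observed and sits in the interval by construction.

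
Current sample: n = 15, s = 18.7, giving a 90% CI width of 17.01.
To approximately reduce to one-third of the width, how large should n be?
n ≈ 135

CI width ∝ 1/√n
To reduce width by factor 3, need √n to grow by 3 → need 3² = 9 times as many samples.

Current: n = 15, width = 17.01
New: n = 135, width ≈ 5.33

Width reduced by factor of 17.01/5.33 = 3.19.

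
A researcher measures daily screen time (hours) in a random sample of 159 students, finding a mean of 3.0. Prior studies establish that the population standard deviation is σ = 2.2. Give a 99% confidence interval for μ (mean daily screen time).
(2.55, 3.45)

z-interval (σ known):
z* = 2.576 for 99% confidence

Margin of error = z* · σ/√n = 2.576 · 2.2/√159 = 0.45

CI: (3.0 - 0.45, 3.0 + 0.45) = (2.55, 3.45)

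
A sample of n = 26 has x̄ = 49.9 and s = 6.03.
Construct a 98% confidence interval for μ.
(46.96, 52.84)

t-interval (σ unknown):
df = n - 1 = 25
t* = 2.485 for 98% confidence

Margin of error = t* · s/√n = 2.485 · 6.03/√26 = 2.94

CI: (46.96, 52.84)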